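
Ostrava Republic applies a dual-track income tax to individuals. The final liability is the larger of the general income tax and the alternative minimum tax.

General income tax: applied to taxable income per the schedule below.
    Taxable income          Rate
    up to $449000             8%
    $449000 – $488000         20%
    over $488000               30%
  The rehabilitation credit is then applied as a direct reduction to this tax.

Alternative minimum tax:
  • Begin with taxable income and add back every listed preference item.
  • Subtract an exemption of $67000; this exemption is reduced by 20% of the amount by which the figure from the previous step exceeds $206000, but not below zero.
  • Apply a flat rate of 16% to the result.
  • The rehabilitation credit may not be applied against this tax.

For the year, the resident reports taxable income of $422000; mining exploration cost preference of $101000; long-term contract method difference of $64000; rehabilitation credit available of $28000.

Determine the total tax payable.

$93920

General income tax:
  $422000 × 8% = $33760
  Less rehabilitation credit $28000 → $5760

Alternative minimum tax:
  Adjusted income: $422000 + $101000 + $64000 = $587000
  Exemption: 20% × ($587000 − $206000) = $76200 ≥ $67000, so the exemption is fully phased out
  Base: $587000 − $0 = $587000
  $587000 × 16% = $93920

$93920 > $5760, so the alternative minimum tax is the binding amount.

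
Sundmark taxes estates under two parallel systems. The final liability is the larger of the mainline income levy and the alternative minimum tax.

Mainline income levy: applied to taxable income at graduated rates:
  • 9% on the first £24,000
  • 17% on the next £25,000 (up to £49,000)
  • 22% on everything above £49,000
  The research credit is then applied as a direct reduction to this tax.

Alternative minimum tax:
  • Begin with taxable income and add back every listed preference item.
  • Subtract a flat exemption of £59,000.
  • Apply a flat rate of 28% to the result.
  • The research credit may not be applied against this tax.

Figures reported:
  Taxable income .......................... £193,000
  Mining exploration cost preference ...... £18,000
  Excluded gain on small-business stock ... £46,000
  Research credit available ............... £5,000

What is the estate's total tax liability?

Alternative minimum tax:
  Adjusted income: £193,000 + £18,000 + £46,000 = £257,000
  Less exemption £59,000 → base £198,000
  £198,000 × 28% = £55,440

Mainline income levy:
  £24,000 × 9% = £2,160
  £25,000 × 17% = £4,250
  £144,000 × 22% = £31,680
  → £38,090
  Less research credit £5,000 → £33,090

£55,440 > £33,090, so the alternative minimum tax is the binding amount.

£55,440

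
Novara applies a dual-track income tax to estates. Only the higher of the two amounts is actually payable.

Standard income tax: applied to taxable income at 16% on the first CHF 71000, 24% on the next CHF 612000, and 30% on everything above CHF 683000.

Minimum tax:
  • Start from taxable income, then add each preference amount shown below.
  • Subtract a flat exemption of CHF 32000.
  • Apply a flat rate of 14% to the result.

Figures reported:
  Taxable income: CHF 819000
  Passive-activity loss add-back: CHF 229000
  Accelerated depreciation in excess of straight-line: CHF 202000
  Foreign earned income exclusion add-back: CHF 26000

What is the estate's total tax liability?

Standard income tax:
  CHF 71000 × 16% = CHF 11360
  CHF 612000 × 24% = CHF 146880
  CHF 136000 × 30% = CHF 40800
  → CHF 199040

Minimum tax:
  Adjusted income: CHF 819000 + CHF 229000 + CHF 202000 + CHF 26000 = CHF 1276000
  Less exemption CHF 32000 → base CHF 1244000
  CHF 1244000 × 14% = CHF 174160

CHF 199040 > CHF 174160, so the standard income tax governs.

CHF 199040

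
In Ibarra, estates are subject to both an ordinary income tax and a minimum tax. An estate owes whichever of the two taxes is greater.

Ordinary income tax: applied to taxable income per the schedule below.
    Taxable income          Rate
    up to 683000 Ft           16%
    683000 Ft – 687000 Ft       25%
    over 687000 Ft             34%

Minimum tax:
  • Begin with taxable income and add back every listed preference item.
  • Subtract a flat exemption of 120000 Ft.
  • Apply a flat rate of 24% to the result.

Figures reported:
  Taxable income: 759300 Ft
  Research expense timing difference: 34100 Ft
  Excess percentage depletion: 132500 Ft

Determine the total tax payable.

Minimum tax:
  Adjusted income: 759300 Ft + 34100 Ft + 132500 Ft = 925900 Ft
  Less exemption 120000 Ft → base 805900 Ft
  805900 Ft × 24% = 193416 Ft

Ordinary income tax:
  683000 Ft × 16% = 109280 Ft
  4000 Ft × 25% = 1000 Ft
  72300 Ft × 34% = 24582 Ft
  → 134862 Ft

193416 Ft > 134862 Ft, so the minimum tax is the binding amount.

193416 Ft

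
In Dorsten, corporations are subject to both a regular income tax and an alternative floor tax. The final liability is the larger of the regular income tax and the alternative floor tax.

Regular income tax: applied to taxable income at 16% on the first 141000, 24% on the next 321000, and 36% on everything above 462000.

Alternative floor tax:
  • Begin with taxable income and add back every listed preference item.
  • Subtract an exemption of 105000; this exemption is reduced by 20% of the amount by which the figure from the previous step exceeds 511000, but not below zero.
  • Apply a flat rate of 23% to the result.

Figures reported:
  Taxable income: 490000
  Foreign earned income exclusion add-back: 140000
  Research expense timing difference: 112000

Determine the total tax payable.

Alternative floor tax:
  Adjusted income: 490000 + 140000 + 112000 = 742000
  Exemption: 105000 − 20% × (742000 − 511000) = 105000 − 46200 = 58800
  Base: 742000 − 58800 = 683200
  683200 × 23% = 157136

Regular income tax:
  141000 × 16% = 22560
  321000 × 24% = 77040
  28000 × 36% = 10080
  → 109680

157136 > 109680, so the alternative floor tax is the binding amount.

157136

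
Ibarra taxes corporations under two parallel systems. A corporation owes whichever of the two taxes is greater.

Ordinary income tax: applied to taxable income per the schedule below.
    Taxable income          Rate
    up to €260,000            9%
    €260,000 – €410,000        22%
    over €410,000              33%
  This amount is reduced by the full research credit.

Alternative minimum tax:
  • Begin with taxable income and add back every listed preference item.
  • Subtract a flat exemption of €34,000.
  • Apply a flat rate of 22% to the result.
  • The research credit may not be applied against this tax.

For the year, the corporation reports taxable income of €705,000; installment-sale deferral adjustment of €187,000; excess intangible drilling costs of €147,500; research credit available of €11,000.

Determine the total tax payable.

Alternative minimum tax:
  Adjusted income: €705,000 + €187,000 + €147,500 = €1,039,500
  Less exemption €34,000 → base €1,005,500
  €1,005,500 × 22% = €221,210

Ordinary income tax:
  €260,000 × 9% = €23,400
  €150,000 × 22% = €33,000
  €295,000 × 33% = €97,350
  → €153,750
  Less research credit €11,000 → €142,750

€221,210 > €142,750, so the alternative minimum tax is the binding amount.

€221,210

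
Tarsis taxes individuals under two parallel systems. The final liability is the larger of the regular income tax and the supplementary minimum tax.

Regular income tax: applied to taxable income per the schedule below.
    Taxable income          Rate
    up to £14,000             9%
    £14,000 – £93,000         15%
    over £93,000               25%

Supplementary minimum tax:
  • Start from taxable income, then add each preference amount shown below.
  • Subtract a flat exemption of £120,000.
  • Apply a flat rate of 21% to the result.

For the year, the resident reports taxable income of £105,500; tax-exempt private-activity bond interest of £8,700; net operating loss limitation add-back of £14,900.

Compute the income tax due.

Regular income tax:
  £14,000 × 9% = £1,260
  £79,000 × 15% = £11,850
  £12,500 × 25% = £3,125
  → £16,235

Supplementary minimum tax:
  Adjusted income: £105,500 + £8,700 + £14,900 = £129,100
  Less exemption £120,000 → base £9,100
  £9,100 × 21% = £1,911

£16,235 > £1,911, so the regular income tax governs.

£16,235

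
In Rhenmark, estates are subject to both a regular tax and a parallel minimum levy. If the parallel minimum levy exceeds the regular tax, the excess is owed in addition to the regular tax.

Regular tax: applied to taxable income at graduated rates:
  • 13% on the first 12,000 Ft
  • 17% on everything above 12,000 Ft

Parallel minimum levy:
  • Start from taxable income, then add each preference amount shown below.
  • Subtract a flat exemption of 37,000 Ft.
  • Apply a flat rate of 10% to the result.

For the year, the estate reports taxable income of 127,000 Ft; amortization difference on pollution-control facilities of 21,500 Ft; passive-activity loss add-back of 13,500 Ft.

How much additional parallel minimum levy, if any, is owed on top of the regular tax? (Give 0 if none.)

0 Ft

Parallel minimum levy:
  Adjusted income: 127,000 Ft + 21,500 Ft + 13,500 Ft = 162,000 Ft
  Less exemption 37,000 Ft → base 125,000 Ft
  125,000 Ft × 10% = 12,500 Ft

Regular tax:
  12,000 Ft × 13% = 1,560 Ft
  115,000 Ft × 17% = 19,550 Ft
  → 21,110 Ft

12,500 Ft ≤ 21,110 Ft, so no add-on is due.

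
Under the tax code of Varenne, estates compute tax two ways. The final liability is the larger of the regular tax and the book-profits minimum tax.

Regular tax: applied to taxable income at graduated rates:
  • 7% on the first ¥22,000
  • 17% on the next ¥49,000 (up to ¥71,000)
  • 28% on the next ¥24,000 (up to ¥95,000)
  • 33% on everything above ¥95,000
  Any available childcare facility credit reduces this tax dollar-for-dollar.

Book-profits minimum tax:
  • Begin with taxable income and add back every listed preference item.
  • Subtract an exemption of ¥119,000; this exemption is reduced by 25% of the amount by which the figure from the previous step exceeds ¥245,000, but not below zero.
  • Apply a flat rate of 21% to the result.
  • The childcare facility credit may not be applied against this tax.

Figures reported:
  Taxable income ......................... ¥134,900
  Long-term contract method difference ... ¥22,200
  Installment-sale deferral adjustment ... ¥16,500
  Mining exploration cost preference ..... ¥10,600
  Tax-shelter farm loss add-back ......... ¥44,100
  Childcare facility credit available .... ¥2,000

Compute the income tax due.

Regular tax:
  ¥22,000 × 7% = ¥1,540
  ¥49,000 × 17% = ¥8,330
  ¥24,000 × 28% = ¥6,720
  ¥39,900 × 33% = ¥13,167
  → ¥29,757
  Less childcare facility credit ¥2,000 → ¥27,757

Book-profits minimum tax:
  Adjusted income: ¥134,900 + ¥22,200 + ¥16,500 + ¥10,600 + ¥44,100 = ¥228,300
  Exemption: ¥228,300 ≤ ¥245,000, so full ¥119,000 applies
  Base: ¥228,300 − ¥119,000 = ¥109,300
  ¥109,300 × 21% = ¥22,953

¥27,757 > ¥22,953, so the regular tax governs.

¥27,757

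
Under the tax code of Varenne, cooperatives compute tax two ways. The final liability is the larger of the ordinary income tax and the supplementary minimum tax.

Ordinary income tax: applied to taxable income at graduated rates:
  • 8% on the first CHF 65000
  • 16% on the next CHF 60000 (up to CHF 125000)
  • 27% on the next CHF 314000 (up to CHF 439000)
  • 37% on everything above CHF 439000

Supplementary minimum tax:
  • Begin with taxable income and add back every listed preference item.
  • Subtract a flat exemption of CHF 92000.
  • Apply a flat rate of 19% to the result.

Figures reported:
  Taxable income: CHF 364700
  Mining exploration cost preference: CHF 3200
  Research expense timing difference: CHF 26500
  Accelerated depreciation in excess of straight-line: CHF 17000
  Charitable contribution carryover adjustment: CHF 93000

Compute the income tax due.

CHF 79519

Supplementary minimum tax:
  Adjusted income: CHF 364700 + CHF 3200 + CHF 26500 + CHF 17000 + CHF 93000 = CHF 504400
  Less exemption CHF 92000 → base CHF 412400
  CHF 412400 × 19% = CHF 78356

Ordinary income tax:
  CHF 65000 × 8% = CHF 5200
  CHF 60000 × 16% = CHF 9600
  CHF 239700 × 27% = CHF 64719
  → CHF 79519

CHF 79519 > CHF 78356, so the ordinary income tax governs.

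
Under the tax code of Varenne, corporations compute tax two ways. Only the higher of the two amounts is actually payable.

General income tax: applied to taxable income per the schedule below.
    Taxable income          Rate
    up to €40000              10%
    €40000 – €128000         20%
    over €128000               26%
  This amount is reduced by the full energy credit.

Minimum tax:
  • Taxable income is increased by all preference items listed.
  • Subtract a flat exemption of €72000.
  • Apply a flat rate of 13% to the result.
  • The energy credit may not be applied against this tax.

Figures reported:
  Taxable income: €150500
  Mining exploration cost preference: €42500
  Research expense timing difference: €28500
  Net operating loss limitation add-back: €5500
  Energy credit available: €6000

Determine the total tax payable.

Minimum tax:
  Adjusted income: €150500 + €42500 + €28500 + €5500 = €227000
  Less exemption €72000 → base €155000
  €155000 × 13% = €20150

General income tax:
  €40000 × 10% = €4000
  €88000 × 20% = €17600
  €22500 × 26% = €5850
  → €27450
  Less energy credit €6000 → €21450

€21450 > €20150, so the general income tax governs.

€21450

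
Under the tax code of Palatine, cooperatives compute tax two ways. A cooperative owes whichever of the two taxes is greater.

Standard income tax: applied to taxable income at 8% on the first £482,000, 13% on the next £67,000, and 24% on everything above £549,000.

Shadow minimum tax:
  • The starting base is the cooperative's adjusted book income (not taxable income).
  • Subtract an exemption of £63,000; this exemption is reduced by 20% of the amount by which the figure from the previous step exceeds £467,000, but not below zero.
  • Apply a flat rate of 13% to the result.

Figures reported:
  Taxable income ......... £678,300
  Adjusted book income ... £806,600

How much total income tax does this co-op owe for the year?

£104,858

Shadow minimum tax:
  Base (adjusted book income): £806,600
  Exemption: 20% × (£806,600 − £467,000) = £67,920 ≥ £63,000, so the exemption is fully phased out
  Base: £806,600 − £0 = £806,600
  £806,600 × 13% = £104,858

Standard income tax:
  £482,000 × 8% = £38,560
  £67,000 × 13% = £8,710
  £129,300 × 24% = £31,032
  → £78,302

£104,858 > £78,302, so the shadow minimum tax is the binding amount.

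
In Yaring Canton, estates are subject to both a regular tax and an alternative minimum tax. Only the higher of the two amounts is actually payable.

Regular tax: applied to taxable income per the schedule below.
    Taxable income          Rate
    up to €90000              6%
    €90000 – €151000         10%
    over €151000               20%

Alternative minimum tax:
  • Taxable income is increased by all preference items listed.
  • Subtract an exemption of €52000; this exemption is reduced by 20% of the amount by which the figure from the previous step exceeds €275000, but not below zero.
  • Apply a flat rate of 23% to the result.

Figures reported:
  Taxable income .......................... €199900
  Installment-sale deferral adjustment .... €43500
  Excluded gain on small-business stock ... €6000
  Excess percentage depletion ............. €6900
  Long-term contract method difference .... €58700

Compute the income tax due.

Alternative minimum tax:
  Adjusted income: €199900 + €43500 + €6000 + €6900 + €58700 = €315000
  Exemption: €52000 − 20% × (€315000 − €275000) = €52000 − €8000 = €44000
  Base: €315000 − €44000 = €271000
  €271000 × 23% = €62330

Regular tax:
  €90000 × 6% = €5400
  €61000 × 10% = €6100
  €48900 × 20% = €9780
  → €21280

€62330 > €21280, so the alternative minimum tax is the binding amount.

€62330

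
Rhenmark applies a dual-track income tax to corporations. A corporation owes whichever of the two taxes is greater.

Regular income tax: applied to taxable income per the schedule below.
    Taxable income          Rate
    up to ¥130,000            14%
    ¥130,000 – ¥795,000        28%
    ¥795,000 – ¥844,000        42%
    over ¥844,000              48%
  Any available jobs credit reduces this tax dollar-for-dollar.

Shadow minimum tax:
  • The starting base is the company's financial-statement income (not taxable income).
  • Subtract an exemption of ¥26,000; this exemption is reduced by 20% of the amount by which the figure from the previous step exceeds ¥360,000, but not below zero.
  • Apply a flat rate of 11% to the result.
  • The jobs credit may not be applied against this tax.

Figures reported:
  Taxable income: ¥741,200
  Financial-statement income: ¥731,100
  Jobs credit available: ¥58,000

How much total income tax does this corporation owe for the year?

Shadow minimum tax:
  Base (financial-statement income): ¥731,100
  Exemption: 20% × (¥731,100 − ¥360,000) = ¥74,220 ≥ ¥26,000, so the exemption is fully phased out
  Base: ¥731,100 − ¥0 = ¥731,100
  ¥731,100 × 11% = ¥80,421

Regular income tax:
  ¥130,000 × 14% = ¥18,200
  ¥611,200 × 28% = ¥171,136
  → ¥189,336
  Less jobs credit ¥58,000 → ¥131,336

¥131,336 > ¥80,421, so the regular income tax governs.

¥131,336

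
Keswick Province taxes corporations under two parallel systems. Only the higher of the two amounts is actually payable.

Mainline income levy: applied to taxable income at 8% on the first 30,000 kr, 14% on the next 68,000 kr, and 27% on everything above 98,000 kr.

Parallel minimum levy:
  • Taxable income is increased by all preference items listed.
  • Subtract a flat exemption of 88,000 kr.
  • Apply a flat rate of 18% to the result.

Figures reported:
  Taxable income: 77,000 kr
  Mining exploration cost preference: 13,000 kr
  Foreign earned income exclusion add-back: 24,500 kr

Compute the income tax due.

8,980 kr

Mainline income levy:
  30,000 kr × 8% = 2,400 kr
  47,000 kr × 14% = 6,580 kr
  → 8,980 kr

Parallel minimum levy:
  Adjusted income: 77,000 kr + 13,000 kr + 24,500 kr = 114,500 kr
  Less exemption 88,000 kr → base 26,500 kr
  26,500 kr × 18% = 4,770 kr

8,980 kr > 4,770 kr, so the mainline income levy governs.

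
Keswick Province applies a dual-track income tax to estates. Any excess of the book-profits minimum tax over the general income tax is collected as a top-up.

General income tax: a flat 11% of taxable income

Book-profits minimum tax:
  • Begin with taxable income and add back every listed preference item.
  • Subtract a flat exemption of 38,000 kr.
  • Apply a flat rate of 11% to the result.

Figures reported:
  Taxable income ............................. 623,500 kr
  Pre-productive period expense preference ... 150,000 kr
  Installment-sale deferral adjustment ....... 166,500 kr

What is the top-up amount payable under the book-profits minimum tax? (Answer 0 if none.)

General income tax:
  623,500 kr × 11% = 68,585 kr

Book-profits minimum tax:
  Adjusted income: 623,500 kr + 150,000 kr + 166,500 kr = 940,000 kr
  Less exemption 38,000 kr → base 902,000 kr
  902,000 kr × 11% = 99,220 kr

Excess of book-profits minimum tax over general income tax: 99,220 kr − 68,585 kr = 30,635 kr.

30,635 kr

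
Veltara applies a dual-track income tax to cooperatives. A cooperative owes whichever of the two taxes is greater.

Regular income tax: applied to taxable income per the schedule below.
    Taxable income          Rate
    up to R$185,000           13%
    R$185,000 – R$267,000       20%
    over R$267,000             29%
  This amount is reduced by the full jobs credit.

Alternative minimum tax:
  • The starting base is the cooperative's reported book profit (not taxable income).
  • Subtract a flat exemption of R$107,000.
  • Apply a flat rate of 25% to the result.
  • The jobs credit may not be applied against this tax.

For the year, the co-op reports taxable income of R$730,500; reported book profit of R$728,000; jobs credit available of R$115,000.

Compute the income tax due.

Regular income tax:
  R$185,000 × 13% = R$24,050
  R$82,000 × 20% = R$16,400
  R$463,500 × 29% = R$134,415
  → R$174,865
  Less jobs credit R$115,000 → R$59,865

Alternative minimum tax:
  Base (reported book profit): R$728,000
  Less exemption R$107,000 → base R$621,000
  R$621,000 × 25% = R$155,250

R$155,250 > R$59,865, so the alternative minimum tax is the binding amount.

R$155,250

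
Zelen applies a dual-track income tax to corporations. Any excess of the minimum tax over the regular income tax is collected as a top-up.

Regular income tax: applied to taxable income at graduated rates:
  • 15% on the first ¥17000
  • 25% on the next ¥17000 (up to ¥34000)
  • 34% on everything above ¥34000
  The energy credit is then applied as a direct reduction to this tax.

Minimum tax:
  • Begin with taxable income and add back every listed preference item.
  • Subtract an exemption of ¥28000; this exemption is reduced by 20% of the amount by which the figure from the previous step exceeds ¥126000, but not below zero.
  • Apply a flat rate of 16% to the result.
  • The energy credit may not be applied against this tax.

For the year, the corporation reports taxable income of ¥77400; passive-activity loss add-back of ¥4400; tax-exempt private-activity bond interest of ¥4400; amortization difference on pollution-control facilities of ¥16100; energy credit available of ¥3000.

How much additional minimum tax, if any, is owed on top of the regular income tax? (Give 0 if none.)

¥0

Minimum tax:
  Adjusted income: ¥77400 + ¥4400 + ¥4400 + ¥16100 = ¥102300
  Exemption: ¥102300 ≤ ¥126000, so full ¥28000 applies
  Base: ¥102300 − ¥28000 = ¥74300
  ¥74300 × 16% = ¥11888

Regular income tax:
  ¥17000 × 15% = ¥2550
  ¥17000 × 25% = ¥4250
  ¥43400 × 34% = ¥14756
  → ¥21556
  Less energy credit ¥3000 → ¥18556

¥11888 ≤ ¥18556, so no add-on is due.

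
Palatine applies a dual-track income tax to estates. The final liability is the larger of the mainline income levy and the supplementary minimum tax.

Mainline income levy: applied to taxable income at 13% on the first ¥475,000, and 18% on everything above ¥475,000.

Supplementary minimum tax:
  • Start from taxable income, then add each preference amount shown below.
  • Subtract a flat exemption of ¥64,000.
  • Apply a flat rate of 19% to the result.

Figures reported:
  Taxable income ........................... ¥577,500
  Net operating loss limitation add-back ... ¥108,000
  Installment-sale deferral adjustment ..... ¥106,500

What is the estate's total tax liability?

Supplementary minimum tax:
  Adjusted income: ¥577,500 + ¥108,000 + ¥106,500 = ¥792,000
  Less exemption ¥64,000 → base ¥728,000
  ¥728,000 × 19% = ¥138,320

Mainline income levy:
  ¥475,000 × 13% = ¥61,750
  ¥102,500 × 18% = ¥18,450
  → ¥80,200

¥138,320 > ¥80,200, so the supplementary minimum tax is the binding amount.

¥138,320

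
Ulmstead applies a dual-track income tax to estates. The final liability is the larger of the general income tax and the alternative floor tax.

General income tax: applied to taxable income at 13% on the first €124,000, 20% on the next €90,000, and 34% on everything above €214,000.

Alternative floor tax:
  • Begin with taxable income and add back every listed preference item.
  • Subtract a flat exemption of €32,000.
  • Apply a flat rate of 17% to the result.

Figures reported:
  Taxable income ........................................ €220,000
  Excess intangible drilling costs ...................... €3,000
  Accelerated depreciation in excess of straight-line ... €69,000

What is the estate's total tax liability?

€44,200

Alternative floor tax:
  Adjusted income: €220,000 + €3,000 + €69,000 = €292,000
  Less exemption €32,000 → base €260,000
  €260,000 × 17% = €44,200

General income tax:
  €124,000 × 13% = €16,120
  €90,000 × 20% = €18,000
  €6,000 × 34% = €2,040
  → €36,160

€44,200 > €36,160, so the alternative floor tax is the binding amount.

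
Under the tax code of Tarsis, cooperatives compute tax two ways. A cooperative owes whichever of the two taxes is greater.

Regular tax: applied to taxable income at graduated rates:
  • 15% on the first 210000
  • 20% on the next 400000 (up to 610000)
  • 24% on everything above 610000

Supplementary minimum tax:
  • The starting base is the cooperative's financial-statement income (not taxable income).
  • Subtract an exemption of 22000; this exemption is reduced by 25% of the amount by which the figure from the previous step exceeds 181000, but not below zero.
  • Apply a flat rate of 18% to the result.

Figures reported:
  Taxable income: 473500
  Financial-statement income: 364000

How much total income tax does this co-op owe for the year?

84200

Regular tax:
  210000 × 15% = 31500
  263500 × 20% = 52700
  → 84200

Supplementary minimum tax:
  Base (financial-statement income): 364000
  Exemption: 25% × (364000 − 181000) = 45750 ≥ 22000, so the exemption is fully phased out
  Base: 364000 − 0 = 364000
  364000 × 18% = 65520

84200 > 65520, so the regular tax governs.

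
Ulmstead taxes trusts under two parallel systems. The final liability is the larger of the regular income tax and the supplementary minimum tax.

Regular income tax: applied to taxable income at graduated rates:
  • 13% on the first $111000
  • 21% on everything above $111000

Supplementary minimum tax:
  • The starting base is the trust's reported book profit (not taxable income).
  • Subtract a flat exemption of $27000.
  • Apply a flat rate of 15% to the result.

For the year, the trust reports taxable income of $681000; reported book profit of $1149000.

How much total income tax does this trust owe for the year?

$168300

Regular income tax:
  $111000 × 13% = $14430
  $570000 × 21% = $119700
  → $134130

Supplementary minimum tax:
  Base (reported book profit): $1149000
  Less exemption $27000 → base $1122000
  $1122000 × 15% = $168300

$168300 > $134130, so the supplementary minimum tax is the binding amount.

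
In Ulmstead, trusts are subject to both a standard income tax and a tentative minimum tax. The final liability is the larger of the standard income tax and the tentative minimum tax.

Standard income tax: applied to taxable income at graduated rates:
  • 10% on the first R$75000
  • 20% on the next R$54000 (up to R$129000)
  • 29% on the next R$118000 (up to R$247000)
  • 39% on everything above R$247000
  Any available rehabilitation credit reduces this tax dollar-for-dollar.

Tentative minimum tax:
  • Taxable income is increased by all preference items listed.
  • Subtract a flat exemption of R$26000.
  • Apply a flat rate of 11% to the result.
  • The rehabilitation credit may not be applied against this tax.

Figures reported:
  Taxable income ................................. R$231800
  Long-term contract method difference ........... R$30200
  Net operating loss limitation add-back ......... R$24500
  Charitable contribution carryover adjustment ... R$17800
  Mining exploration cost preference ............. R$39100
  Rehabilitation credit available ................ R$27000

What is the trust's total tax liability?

R$34914

Tentative minimum tax:
  Adjusted income: R$231800 + R$30200 + R$24500 + R$17800 + R$39100 = R$343400
  Less exemption R$26000 → base R$317400
  R$317400 × 11% = R$34914

Standard income tax:
  R$75000 × 10% = R$7500
  R$54000 × 20% = R$10800
  R$102800 × 29% = R$29812
  → R$48112
  Less rehabilitation credit R$27000 → R$21112

R$34914 > R$21112, so the tentative minimum tax is the binding amount.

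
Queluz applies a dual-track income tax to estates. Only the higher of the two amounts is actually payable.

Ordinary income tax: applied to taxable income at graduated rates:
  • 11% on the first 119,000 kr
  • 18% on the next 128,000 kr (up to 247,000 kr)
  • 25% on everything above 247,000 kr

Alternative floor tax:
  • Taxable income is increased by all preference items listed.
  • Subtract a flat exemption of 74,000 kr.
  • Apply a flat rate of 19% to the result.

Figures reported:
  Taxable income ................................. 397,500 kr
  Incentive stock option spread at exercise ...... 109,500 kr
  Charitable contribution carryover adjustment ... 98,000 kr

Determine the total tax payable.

Ordinary income tax:
  119,000 kr × 11% = 13,090 kr
  128,000 kr × 18% = 23,040 kr
  150,500 kr × 25% = 37,625 kr
  → 73,755 kr

Alternative floor tax:
  Adjusted income: 397,500 kr + 109,500 kr + 98,000 kr = 605,000 kr
  Less exemption 74,000 kr → base 531,000 kr
  531,000 kr × 19% = 100,890 kr

100,890 kr > 73,755 kr, so the alternative floor tax is the binding amount.

100,890 kr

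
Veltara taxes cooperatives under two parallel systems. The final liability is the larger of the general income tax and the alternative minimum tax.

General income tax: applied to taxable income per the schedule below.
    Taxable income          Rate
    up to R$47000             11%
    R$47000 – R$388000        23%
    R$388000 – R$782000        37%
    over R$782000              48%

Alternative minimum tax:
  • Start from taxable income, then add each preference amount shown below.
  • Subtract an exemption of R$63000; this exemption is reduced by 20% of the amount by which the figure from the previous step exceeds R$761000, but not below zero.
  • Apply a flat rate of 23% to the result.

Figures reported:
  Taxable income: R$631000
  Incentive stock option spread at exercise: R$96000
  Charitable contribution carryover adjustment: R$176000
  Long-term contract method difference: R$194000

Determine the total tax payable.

General income tax:
  R$47000 × 11% = R$5170
  R$341000 × 23% = R$78430
  R$243000 × 37% = R$89910
  → R$173510

Alternative minimum tax:
  Adjusted income: R$631000 + R$96000 + R$176000 + R$194000 = R$1097000
  Exemption: 20% × (R$1097000 − R$761000) = R$67200 ≥ R$63000, so the exemption is fully phased out
  Base: R$1097000 − R$0 = R$1097000
  R$1097000 × 23% = R$252310

R$252310 > R$173510, so the alternative minimum tax is the binding amount.

R$252310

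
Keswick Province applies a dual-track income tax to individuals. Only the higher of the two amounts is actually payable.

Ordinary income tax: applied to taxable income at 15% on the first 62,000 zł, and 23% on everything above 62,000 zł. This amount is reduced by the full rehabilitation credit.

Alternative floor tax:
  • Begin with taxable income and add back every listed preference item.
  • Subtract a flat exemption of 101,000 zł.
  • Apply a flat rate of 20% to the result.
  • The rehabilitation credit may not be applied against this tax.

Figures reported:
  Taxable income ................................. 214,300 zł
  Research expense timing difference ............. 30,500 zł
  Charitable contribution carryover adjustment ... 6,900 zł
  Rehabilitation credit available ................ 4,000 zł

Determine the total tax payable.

40,329 zł

Alternative floor tax:
  Adjusted income: 214,300 zł + 30,500 zł + 6,900 zł = 251,700 zł
  Less exemption 101,000 zł → base 150,700 zł
  150,700 zł × 20% = 30,140 zł

Ordinary income tax:
  62,000 zł × 15% = 9,300 zł
  152,300 zł × 23% = 35,029 zł
  → 44,329 zł
  Less rehabilitation credit 4,000 zł → 40,329 zł

40,329 zł > 30,140 zł, so the ordinary income tax governs.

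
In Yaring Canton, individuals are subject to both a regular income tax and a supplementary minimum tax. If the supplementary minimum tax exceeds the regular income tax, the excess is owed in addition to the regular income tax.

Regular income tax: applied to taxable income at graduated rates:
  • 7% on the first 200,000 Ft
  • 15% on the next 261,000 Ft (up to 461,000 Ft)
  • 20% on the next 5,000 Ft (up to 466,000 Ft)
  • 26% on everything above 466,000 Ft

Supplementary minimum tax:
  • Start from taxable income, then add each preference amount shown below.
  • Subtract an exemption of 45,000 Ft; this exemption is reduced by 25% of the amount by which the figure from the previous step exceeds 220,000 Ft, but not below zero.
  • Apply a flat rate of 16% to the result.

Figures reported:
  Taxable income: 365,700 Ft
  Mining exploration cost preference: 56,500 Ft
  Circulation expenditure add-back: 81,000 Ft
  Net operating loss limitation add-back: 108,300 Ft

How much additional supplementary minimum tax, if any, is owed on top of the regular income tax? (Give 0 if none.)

Supplementary minimum tax:
  Adjusted income: 365,700 Ft + 56,500 Ft + 81,000 Ft + 108,300 Ft = 611,500 Ft
  Exemption: 25% × (611,500 Ft − 220,000 Ft) = 97,875 Ft ≥ 45,000 Ft, so the exemption is fully phased out
  Base: 611,500 Ft − 0 Ft = 611,500 Ft
  611,500 Ft × 16% = 97,840 Ft

Regular income tax:
  200,000 Ft × 7% = 14,000 Ft
  165,700 Ft × 15% = 24,855 Ft
  → 38,855 Ft

Excess of supplementary minimum tax over regular income tax: 97,840 Ft − 38,855 Ft = 58,985 Ft.

58,985 Ft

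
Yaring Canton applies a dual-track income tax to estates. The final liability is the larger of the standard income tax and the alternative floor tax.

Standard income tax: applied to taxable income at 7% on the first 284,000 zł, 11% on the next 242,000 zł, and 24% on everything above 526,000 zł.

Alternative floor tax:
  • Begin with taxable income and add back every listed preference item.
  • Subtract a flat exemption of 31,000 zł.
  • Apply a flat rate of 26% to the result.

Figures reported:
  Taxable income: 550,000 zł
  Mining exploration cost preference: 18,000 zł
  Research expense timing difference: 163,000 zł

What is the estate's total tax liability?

182,000 zł

Standard income tax:
  284,000 zł × 7% = 19,880 zł
  242,000 zł × 11% = 26,620 zł
  24,000 zł × 24% = 5,760 zł
  → 52,260 zł

Alternative floor tax:
  Adjusted income: 550,000 zł + 18,000 zł + 163,000 zł = 731,000 zł
  Less exemption 31,000 zł → base 700,000 zł
  700,000 zł × 26% = 182,000 zł

182,000 zł > 52,260 zł, so the alternative floor tax is the binding amount.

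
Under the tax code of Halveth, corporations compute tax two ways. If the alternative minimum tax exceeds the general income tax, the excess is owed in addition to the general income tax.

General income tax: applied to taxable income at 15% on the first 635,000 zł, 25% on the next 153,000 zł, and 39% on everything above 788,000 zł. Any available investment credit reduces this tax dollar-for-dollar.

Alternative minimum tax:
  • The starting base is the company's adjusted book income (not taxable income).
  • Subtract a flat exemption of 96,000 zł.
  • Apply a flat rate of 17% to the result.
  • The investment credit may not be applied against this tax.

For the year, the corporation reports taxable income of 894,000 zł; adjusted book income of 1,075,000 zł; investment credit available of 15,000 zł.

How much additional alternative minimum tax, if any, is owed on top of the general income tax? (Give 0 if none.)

Alternative minimum tax:
  Base (adjusted book income): 1,075,000 zł
  Less exemption 96,000 zł → base 979,000 zł
  979,000 zł × 17% = 166,430 zł

General income tax:
  635,000 zł × 15% = 95,250 zł
  153,000 zł × 25% = 38,250 zł
  106,000 zł × 39% = 41,340 zł
  → 174,840 zł
  Less investment credit 15,000 zł → 159,840 zł

Excess of alternative minimum tax over general income tax: 166,430 zł − 159,840 zł = 6,590 zł.

6,590 zł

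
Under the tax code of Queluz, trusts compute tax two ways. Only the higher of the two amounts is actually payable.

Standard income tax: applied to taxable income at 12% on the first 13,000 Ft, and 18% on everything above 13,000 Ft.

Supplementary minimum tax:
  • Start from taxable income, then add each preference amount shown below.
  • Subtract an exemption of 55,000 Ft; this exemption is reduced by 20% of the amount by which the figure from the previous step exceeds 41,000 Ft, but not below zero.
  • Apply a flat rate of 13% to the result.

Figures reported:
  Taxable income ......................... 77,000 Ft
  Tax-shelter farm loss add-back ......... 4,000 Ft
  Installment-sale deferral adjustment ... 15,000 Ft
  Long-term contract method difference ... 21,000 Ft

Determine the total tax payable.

Supplementary minimum tax:
  Adjusted income: 77,000 Ft + 4,000 Ft + 15,000 Ft + 21,000 Ft = 117,000 Ft
  Exemption: 55,000 Ft − 20% × (117,000 Ft − 41,000 Ft) = 55,000 Ft − 15,200 Ft = 39,800 Ft
  Base: 117,000 Ft − 39,800 Ft = 77,200 Ft
  77,200 Ft × 13% = 10,036 Ft

Standard income tax:
  13,000 Ft × 12% = 1,560 Ft
  64,000 Ft × 18% = 11,520 Ft
  → 13,080 Ft

13,080 Ft > 10,036 Ft, so the standard income tax governs.

13,080 Ft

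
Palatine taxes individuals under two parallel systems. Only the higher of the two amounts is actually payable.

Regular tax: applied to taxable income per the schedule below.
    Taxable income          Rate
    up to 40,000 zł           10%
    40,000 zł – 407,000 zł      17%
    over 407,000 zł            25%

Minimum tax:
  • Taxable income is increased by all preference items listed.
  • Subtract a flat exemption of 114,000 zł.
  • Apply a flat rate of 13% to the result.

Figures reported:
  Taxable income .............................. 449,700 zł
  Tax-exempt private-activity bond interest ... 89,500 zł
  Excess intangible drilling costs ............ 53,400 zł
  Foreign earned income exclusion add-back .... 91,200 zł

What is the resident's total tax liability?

Regular tax:
  40,000 zł × 10% = 4,000 zł
  367,000 zł × 17% = 62,390 zł
  42,700 zł × 25% = 10,675 zł
  → 77,065 zł

Minimum tax:
  Adjusted income: 449,700 zł + 89,500 zł + 53,400 zł + 91,200 zł = 683,800 zł
  Less exemption 114,000 zł → base 569,800 zł
  569,800 zł × 13% = 74,074 zł

77,065 zł > 74,074 zł, so the regular tax governs.

77,065 zł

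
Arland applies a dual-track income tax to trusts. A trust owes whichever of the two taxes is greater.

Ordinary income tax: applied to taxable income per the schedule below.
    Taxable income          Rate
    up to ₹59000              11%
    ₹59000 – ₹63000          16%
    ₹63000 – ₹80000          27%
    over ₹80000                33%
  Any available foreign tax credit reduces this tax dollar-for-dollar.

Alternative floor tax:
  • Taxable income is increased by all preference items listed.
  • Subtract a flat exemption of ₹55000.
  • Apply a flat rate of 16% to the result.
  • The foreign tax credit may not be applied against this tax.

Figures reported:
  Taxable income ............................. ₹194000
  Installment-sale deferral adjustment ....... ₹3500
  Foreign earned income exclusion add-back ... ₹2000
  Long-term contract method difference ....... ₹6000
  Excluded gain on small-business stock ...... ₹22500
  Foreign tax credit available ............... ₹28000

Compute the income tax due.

Alternative floor tax:
  Adjusted income: ₹194000 + ₹3500 + ₹2000 + ₹6000 + ₹22500 = ₹228000
  Less exemption ₹55000 → base ₹173000
  ₹173000 × 16% = ₹27680

Ordinary income tax:
  ₹59000 × 11% = ₹6490
  ₹4000 × 16% = ₹640
  ₹17000 × 27% = ₹4590
  ₹114000 × 33% = ₹37620
  → ₹49340
  Less foreign tax credit ₹28000 → ₹21340

₹27680 > ₹21340, so the alternative floor tax is the binding amount.

₹27680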